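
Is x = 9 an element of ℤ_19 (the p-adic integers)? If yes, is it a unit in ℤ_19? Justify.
x ∈ ℤ_19^× (unit); v_19(x) = 0

ℤ_19 = {x ∈ ℚ_19 : v_19(x) ≥ 0} and ℤ_19^× = {x ∈ ℤ_19 : v_19(x) = 0}. Here v_19(9) = v_19(num) − v_19(den) = 0; compare against these criteria.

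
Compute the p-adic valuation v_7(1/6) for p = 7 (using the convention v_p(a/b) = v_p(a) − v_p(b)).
v_7(1/6) = 0

Factor powers of 7 from the numerator and denominator of the reduced fraction: 1 = 7^0 · 1 and 6 = 7^0 · 6. Apply v_p(a/b) = v_p(a) − v_p(b): v_7(1/6) = 0 − 0 = 0.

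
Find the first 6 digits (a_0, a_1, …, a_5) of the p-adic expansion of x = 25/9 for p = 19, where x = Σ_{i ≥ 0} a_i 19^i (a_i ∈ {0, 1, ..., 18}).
(a_0, …, a_5) = (7, 4, 4, 4, 4, 4)

v_19(25/9) = 0 (numerator and denominator both coprime to 19), so x ∈ ℤ_19^×. Compute digits iteratively via a_i = x_i mod 19, x_{i+1} = (x_i − a_i)/19, with x_0 = x:
  x_0 = 25/9;  a_0 = 7;  x_1 = (x_0 − 7)/19 = -2/9
  x_1 = -2/9;  a_1 = 4;  x_2 = (x_1 − 4)/19 = -2/9
  x_2 = -2/9;  a_2 = 4;  x_3 = (x_2 − 4)/19 = -2/9
  x_3 = -2/9;  a_3 = 4;  x_4 = (x_3 − 4)/19 = -2/9
  x_4 = -2/9;  a_4 = 4;  x_5 = (x_4 − 4)/19 = -2/9
  x_5 = -2/9;  a_5 = 4;  x_6 = (x_5 − 4)/19 = -2/9
Digits: (7, 4, 4, 4, 4, 4).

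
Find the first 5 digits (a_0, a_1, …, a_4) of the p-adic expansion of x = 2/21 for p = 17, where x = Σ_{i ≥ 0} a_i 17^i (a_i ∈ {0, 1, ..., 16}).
(a_0, …, a_4) = (9, 10, 1, 8, 6)

v_17(2/21) = 0 (numerator and denominator both coprime to 17), so x ∈ ℤ_17^×. Compute digits iteratively via a_i = x_i mod 17, x_{i+1} = (x_i − a_i)/17, with x_0 = x:
  x_0 = 2/21;  a_0 = 9;  x_1 = (x_0 − 9)/17 = -11/21
  x_1 = -11/21;  a_1 = 10;  x_2 = (x_1 − 10)/17 = -13/21
  x_2 = -13/21;  a_2 = 1;  x_3 = (x_2 − 1)/17 = -2/21
  x_3 = -2/21;  a_3 = 8;  x_4 = (x_3 − 8)/17 = -10/21
  x_4 = -10/21;  a_4 = 6;  x_5 = (x_4 − 6)/17 = -8/21
Digits: (9, 10, 1, 8, 6).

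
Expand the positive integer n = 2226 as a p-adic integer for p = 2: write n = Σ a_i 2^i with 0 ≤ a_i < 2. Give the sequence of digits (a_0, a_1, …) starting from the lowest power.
(a_0, a_1, …) = (0, 1, 0, 0, 1, 1, 0, 1, 0, 0, 0, 1)

Repeated division by 2 gives the digits low-to-high: 2226 = 1·2^1 + 1·2^4 + 1·2^5 + 1·2^7 + 1·2^11. Digit sequence: (0, 1, 0, 0, 1, 1, 0, 1, 0, 0, 0, 1).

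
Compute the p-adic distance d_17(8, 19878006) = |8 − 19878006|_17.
d_17(8, 19878006) = 1/1419857

Step 1 — x − y = 8 − 19878006 = -19877998. Step 2 — v_17(-19877998) = 5 (factor: -19877998 = −(17^5 · 14); the sign does not affect v_p). Step 3 — |x − y|_17 = 17^{-5} = 1/1419857.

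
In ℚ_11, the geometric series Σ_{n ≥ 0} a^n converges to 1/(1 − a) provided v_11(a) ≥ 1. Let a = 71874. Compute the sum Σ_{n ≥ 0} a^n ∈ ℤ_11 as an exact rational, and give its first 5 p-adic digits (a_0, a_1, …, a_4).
Σ a^n = 1/(1 − a) = -1/71873;  first 5 digits = (1, 0, 0, 10, 4)

v_11(a) = 3 ≥ 1, so the series converges in ℤ_11 to 1/(1 − a) = 1/(1 − 71874) = -1/71873. Expand this rational in ℤ_11: compute digits iteratively via d_i = x_i mod 11, x_{i+1} = (x_i − d_i)/11. The first 5 digits are (1, 0, 0, 10, 4).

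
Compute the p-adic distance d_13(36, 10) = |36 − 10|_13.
d_13(36, 10) = 1/13

Step 1 — x − y = 36 − 10 = 26. Step 2 — v_13(26) = 1 (factor: 26 = (13^1 · 2); the sign does not affect v_p). Step 3 — |x − y|_13 = 13^{-1} = 1/13.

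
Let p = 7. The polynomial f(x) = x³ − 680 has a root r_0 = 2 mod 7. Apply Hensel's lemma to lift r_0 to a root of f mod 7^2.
r_1 = 9 (mod 49)

Hensel: r_{i+1} = r_i − f(r_i)/f′(r_i) mod 7^{i+2}, where f′(x) = 3x². Iterate:
  r_0 = 2 (mod 7)
  r_1 = 9 (mod 49)
Final: r = 9 with f(r) ≡ 0 mod 7^2.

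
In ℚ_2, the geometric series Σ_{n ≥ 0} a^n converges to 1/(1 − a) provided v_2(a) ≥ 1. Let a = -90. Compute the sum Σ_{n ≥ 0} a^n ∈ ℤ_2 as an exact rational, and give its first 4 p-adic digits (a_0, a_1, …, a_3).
Σ a^n = 1/(1 − a) = 1/91;  first 4 digits = (1, 1, 0, 0)

v_2(a) = 1 ≥ 1, so the series converges in ℤ_2 to 1/(1 − a) = 1/(1 − (-90)) = 1/91. Expand this rational in ℤ_2: compute digits iteratively via d_i = x_i mod 2, x_{i+1} = (x_i − d_i)/2. The first 4 digits are (1, 1, 0, 0).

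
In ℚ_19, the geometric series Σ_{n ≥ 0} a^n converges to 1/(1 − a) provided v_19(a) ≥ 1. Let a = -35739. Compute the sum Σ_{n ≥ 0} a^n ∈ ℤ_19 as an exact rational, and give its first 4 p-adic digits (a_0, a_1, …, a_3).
Σ a^n = 1/(1 − a) = 1/35740;  first 4 digits = (1, 0, 15, 13)

v_19(a) = 2 ≥ 1, so the series converges in ℤ_19 to 1/(1 − a) = 1/(1 − (-35739)) = 1/35740. Expand this rational in ℤ_19: compute digits iteratively via d_i = x_i mod 19, x_{i+1} = (x_i − d_i)/19. The first 4 digits are (1, 0, 15, 13).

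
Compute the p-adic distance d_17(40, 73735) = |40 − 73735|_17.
d_17(40, 73735) = 1/4913

Step 1 — x − y = 40 − 73735 = -73695. Step 2 — v_17(-73695) = 3 (factor: -73695 = −(17^3 · 15); the sign does not affect v_p). Step 3 — |x − y|_17 = 17^{-3} = 1/4913.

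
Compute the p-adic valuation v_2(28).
v_2(28) = 2

v_2(n) is the largest exponent k such that 2^k divides n. Factor out: 28 = 2^2 · 7. (Sign doesn't affect v_p.) So v_2(28) = 2.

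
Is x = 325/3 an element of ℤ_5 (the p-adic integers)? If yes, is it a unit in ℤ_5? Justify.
x ∈ ℤ_5 but not a unit; v_5(x) = 2 > 0

ℤ_5 = {x ∈ ℚ_5 : v_5(x) ≥ 0} and ℤ_5^× = {x ∈ ℤ_5 : v_5(x) = 0}. Here v_5(325/3) = v_5(num) − v_5(den) = 2; compare against these criteria.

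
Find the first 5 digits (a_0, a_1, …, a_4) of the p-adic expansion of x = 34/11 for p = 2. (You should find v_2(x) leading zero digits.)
(a_0, …, a_4) = (0, 1, 1, 0, 0)

v_2(34/11) = 1, so a_0 = ... = a_0 = 0. Factor out: x = 2^1 · u with u = 17/11 a unit in ℤ_2. Expand u iteratively via a_{v+i} = u_i mod 2, u_{i+1} = (u_i − a_{v+i})/2:
  u_0 = 17/11;  a_1 = 1;  u_1 = (u_0 − 1)/2 = 3/11
  u_1 = 3/11;  a_2 = 1;  u_2 = (u_1 − 1)/2 = -4/11
  u_2 = -4/11;  a_3 = 0;  u_3 = (u_2 − 0)/2 = -2/11
  u_3 = -2/11;  a_4 = 0;  u_4 = (u_3 − 0)/2 = -1/11
Digits: (0, 1, 1, 0, 0).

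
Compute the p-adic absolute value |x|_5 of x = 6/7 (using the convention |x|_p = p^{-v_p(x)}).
|6/7|_5 = 1

Step 1 — compute v_5(x) by factoring powers of 5 out of the numerator and denominator: v_5(6/7) = 0. Step 2 — apply |x|_p = p^{-v_p(x)} = 5^{0} = 1.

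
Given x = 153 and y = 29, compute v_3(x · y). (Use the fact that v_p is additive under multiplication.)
v_3(4437) = 2

v_p(x) = 2 (factor: 153 = 3^2 · 17); v_p(y) = 0 (factor: 29 = 3^0 · 29). Additivity: v_p(xy) = v_p(x) + v_p(y) = 2 + 0 = 2. (Direct check: xy = 4437 = 3^2 · (493).)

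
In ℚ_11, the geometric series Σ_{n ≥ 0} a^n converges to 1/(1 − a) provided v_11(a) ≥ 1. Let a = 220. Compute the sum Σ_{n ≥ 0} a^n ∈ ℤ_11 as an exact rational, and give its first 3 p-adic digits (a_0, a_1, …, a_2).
Σ a^n = 1/(1 − a) = -1/219;  first 3 digits = (1, 9, 5)

v_11(a) = 1 ≥ 1, so the series converges in ℤ_11 to 1/(1 − a) = 1/(1 − 220) = -1/219. Expand this rational in ℤ_11: compute digits iteratively via d_i = x_i mod 11, x_{i+1} = (x_i − d_i)/11. The first 3 digits are (1, 9, 5).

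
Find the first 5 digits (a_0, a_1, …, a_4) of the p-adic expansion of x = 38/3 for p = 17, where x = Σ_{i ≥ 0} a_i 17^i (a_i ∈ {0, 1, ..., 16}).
(a_0, …, a_4) = (7, 6, 11, 5, 11)

v_17(38/3) = 0 (numerator and denominator both coprime to 17), so x ∈ ℤ_17^×. Compute digits iteratively via a_i = x_i mod 17, x_{i+1} = (x_i − a_i)/17, with x_0 = x:
  x_0 = 38/3;  a_0 = 7;  x_1 = (x_0 − 7)/17 = 1/3
  x_1 = 1/3;  a_1 = 6;  x_2 = (x_1 − 6)/17 = -1/3
  x_2 = -1/3;  a_2 = 11;  x_3 = (x_2 − 11)/17 = -2/3
  x_3 = -2/3;  a_3 = 5;  x_4 = (x_3 − 5)/17 = -1/3
  x_4 = -1/3;  a_4 = 11;  x_5 = (x_4 − 11)/17 = -2/3
Digits: (7, 6, 11, 5, 11).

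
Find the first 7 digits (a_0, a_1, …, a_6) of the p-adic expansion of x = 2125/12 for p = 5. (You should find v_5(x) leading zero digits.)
(a_0, …, a_6) = (0, 0, 0, 1, 3, 4, 2)

v_5(2125/12) = 3, so a_0 = ... = a_2 = 0. Factor out: x = 5^3 · u with u = 17/12 a unit in ℤ_5. Expand u iteratively via a_{v+i} = u_i mod 5, u_{i+1} = (u_i − a_{v+i})/5:
  u_0 = 17/12;  a_3 = 1;  u_1 = (u_0 − 1)/5 = 1/12
  u_1 = 1/12;  a_4 = 3;  u_2 = (u_1 − 3)/5 = -7/12
  u_2 = -7/12;  a_5 = 4;  u_3 = (u_2 − 4)/5 = -11/12
  u_3 = -11/12;  a_6 = 2;  u_4 = (u_3 − 2)/5 = -7/12
Digits: (0, 0, 0, 1, 3, 4, 2).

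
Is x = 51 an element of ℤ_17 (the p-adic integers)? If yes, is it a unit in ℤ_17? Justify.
x ∈ ℤ_17 but not a unit; v_17(x) = 1 > 0

ℤ_17 = {x ∈ ℚ_17 : v_17(x) ≥ 0} and ℤ_17^× = {x ∈ ℤ_17 : v_17(x) = 0}. Here v_17(51) = v_17(num) − v_17(den) = 1; compare against these criteria.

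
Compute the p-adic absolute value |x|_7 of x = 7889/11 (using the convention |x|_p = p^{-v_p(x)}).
|7889/11|_7 = 1/343

Step 1 — compute v_7(x) by factoring powers of 7 out of the numerator and denominator: v_7(7889/11) = 3. Step 2 — apply |x|_p = p^{-v_p(x)} = 7^{-3} = 1/343.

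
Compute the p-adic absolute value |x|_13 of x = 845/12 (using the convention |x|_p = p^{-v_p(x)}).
|845/12|_13 = 1/169

Step 1 — compute v_13(x) by factoring powers of 13 out of the numerator and denominator: v_13(845/12) = 2. Step 2 — apply |x|_p = p^{-v_p(x)} = 13^{-2} = 1/169.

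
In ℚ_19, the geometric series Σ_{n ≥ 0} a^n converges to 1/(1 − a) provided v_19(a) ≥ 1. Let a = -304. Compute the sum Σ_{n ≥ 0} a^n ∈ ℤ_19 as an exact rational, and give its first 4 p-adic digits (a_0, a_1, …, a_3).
Σ a^n = 1/(1 − a) = 1/305;  first 4 digits = (1, 3, 8, 2)

v_19(a) = 1 ≥ 1, so the series converges in ℤ_19 to 1/(1 − a) = 1/(1 − (-304)) = 1/305. Expand this rational in ℤ_19: compute digits iteratively via d_i = x_i mod 19, x_{i+1} = (x_i − d_i)/19. The first 4 digits are (1, 3, 8, 2).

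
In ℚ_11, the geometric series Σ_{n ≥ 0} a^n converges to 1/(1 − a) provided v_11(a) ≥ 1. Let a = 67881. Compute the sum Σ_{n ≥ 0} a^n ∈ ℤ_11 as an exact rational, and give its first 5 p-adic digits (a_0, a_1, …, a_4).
Σ a^n = 1/(1 − a) = -1/67880;  first 5 digits = (1, 0, 0, 7, 4)

v_11(a) = 3 ≥ 1, so the series converges in ℤ_11 to 1/(1 − a) = 1/(1 − 67881) = -1/67880. Expand this rational in ℤ_11: compute digits iteratively via d_i = x_i mod 11, x_{i+1} = (x_i − d_i)/11. The first 5 digits are (1, 0, 0, 7, 4).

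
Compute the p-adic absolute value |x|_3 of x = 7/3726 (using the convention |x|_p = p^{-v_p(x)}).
|7/3726|_3 = 81

Step 1 — compute v_3(x) by factoring powers of 3 out of the numerator and denominator: v_3(7/3726) = -4. Step 2 — apply |x|_p = p^{-v_p(x)} = 3^{4} = 81.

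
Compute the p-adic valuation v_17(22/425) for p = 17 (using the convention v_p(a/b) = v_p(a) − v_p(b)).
v_17(22/425) = -1

Factor powers of 17 from the numerator and denominator of the reduced fraction: 22 = 17^0 · 22 and 425 = 17^1 · 25. Apply v_p(a/b) = v_p(a) − v_p(b): v_17(22/425) = 0 − 1 = -1.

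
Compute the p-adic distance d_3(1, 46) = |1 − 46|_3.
d_3(1, 46) = 1/9

Step 1 — x − y = 1 − 46 = -45. Step 2 — v_3(-45) = 2 (factor: -45 = −(3^2 · 5); the sign does not affect v_p). Step 3 — |x − y|_3 = 3^{-2} = 1/9.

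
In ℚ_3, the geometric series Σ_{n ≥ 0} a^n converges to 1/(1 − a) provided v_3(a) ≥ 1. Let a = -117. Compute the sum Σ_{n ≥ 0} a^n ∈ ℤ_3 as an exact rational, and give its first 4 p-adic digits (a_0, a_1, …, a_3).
Σ a^n = 1/(1 − a) = 1/118;  first 4 digits = (1, 0, 2, 1)

v_3(a) = 2 ≥ 1, so the series converges in ℤ_3 to 1/(1 − a) = 1/(1 − (-117)) = 1/118. Expand this rational in ℤ_3: compute digits iteratively via d_i = x_i mod 3, x_{i+1} = (x_i − d_i)/3. The first 4 digits are (1, 0, 2, 1).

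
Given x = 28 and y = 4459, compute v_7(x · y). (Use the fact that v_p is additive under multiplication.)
v_7(124852) = 4

v_p(x) = 1 (factor: 28 = 7^1 · 4); v_p(y) = 3 (factor: 4459 = 7^3 · 13). Additivity: v_p(xy) = v_p(x) + v_p(y) = 1 + 3 = 4. (Direct check: xy = 124852 = 7^4 · (52).)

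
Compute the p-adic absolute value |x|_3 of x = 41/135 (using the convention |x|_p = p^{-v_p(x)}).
|41/135|_3 = 27

Step 1 — compute v_3(x) by factoring powers of 3 out of the numerator and denominator: v_3(41/135) = -3. Step 2 — apply |x|_p = p^{-v_p(x)} = 3^{3} = 27.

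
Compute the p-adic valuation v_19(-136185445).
v_19(-136185445) = 5

v_19(n) is the largest exponent k such that 19^k divides n. Factor out: -136185445 = -19^5 · 55. (Sign doesn't affect v_p.) So v_19(-136185445) = 5.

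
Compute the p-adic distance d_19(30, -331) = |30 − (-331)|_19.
d_19(30, -331) = 1/361

Step 1 — x − y = 30 − (-331) = 361. Step 2 — v_19(361) = 2 (factor: 361 = (19^2 · 1); the sign does not affect v_p). Step 3 — |x − y|_19 = 19^{-2} = 1/361.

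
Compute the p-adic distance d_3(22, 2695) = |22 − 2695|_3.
d_3(22, 2695) = 1/243

Step 1 — x − y = 22 − 2695 = -2673. Step 2 — v_3(-2673) = 5 (factor: -2673 = −(3^5 · 11); the sign does not affect v_p). Step 3 — |x − y|_3 = 3^{-5} = 1/243.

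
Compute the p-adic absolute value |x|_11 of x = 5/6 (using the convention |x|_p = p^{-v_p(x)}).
|5/6|_11 = 1

Step 1 — compute v_11(x) by factoring powers of 11 out of the numerator and denominator: v_11(5/6) = 0. Step 2 — apply |x|_p = p^{-v_p(x)} = 11^{0} = 1.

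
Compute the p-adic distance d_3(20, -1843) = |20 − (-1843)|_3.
d_3(20, -1843) = 1/81

Step 1 — x − y = 20 − (-1843) = 1863. Step 2 — v_3(1863) = 4 (factor: 1863 = (3^4 · 23); the sign does not affect v_p). Step 3 — |x − y|_3 = 3^{-4} = 1/81.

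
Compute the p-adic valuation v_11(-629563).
v_11(-629563) = 4

v_11(n) is the largest exponent k such that 11^k divides n. Factor out: -629563 = -11^4 · 43. (Sign doesn't affect v_p.) So v_11(-629563) = 4.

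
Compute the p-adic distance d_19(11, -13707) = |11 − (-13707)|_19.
d_19(11, -13707) = 1/6859

Step 1 — x − y = 11 − (-13707) = 13718. Step 2 — v_19(13718) = 3 (factor: 13718 = (19^3 · 2); the sign does not affect v_p). Step 3 — |x − y|_19 = 19^{-3} = 1/6859.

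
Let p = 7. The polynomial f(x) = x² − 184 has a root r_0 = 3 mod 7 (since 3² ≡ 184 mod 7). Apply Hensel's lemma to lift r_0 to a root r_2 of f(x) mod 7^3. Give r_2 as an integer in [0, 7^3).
r_2 = 73 (mod 343)

Hensel's recurrence: r_{i+1} = r_i − f(r_i)·(f′(r_i))^{-1} mod 7^{i+2}, with f′(x) = 2x. Iterate:
  r_0 = 3 (mod 7)
  r_1 = 24 (mod 49)
  r_2 = 73 (mod 343)
Final: r_2 = 73, and one checks f(r_2) ≡ 0 mod 7^3.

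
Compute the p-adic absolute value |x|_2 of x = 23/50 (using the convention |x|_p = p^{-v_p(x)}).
|23/50|_2 = 2

Step 1 — compute v_2(x) by factoring powers of 2 out of the numerator and denominator: v_2(23/50) = -1. Step 2 — apply |x|_p = p^{-v_p(x)} = 2^{1} = 2.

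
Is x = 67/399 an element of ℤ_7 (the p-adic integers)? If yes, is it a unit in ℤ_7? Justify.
x ∉ ℤ_7 (v_7(x) = -1 < 0)

ℤ_7 = {x ∈ ℚ_7 : v_7(x) ≥ 0} and ℤ_7^× = {x ∈ ℤ_7 : v_7(x) = 0}. Here v_7(67/399) = v_7(num) − v_7(den) = -1; compare against these criteria.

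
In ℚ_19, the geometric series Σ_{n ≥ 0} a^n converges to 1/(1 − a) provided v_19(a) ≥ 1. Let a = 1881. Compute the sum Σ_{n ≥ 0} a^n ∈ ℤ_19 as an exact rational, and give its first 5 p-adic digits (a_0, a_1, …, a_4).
Σ a^n = 1/(1 − a) = -1/1880;  first 5 digits = (1, 4, 2, 10, 13)

v_19(a) = 1 ≥ 1, so the series converges in ℤ_19 to 1/(1 − a) = 1/(1 − 1881) = -1/1880. Expand this rational in ℤ_19: compute digits iteratively via d_i = x_i mod 19, x_{i+1} = (x_i − d_i)/19. The first 5 digits are (1, 4, 2, 10, 13).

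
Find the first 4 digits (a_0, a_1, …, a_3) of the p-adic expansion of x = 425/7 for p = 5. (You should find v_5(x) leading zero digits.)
(a_0, …, a_3) = (0, 0, 1, 1)

v_5(425/7) = 2, so a_0 = ... = a_1 = 0. Factor out: x = 5^2 · u with u = 17/7 a unit in ℤ_5. Expand u iteratively via a_{v+i} = u_i mod 5, u_{i+1} = (u_i − a_{v+i})/5:
  u_0 = 17/7;  a_2 = 1;  u_1 = (u_0 − 1)/5 = 2/7
  u_1 = 2/7;  a_3 = 1;  u_2 = (u_1 − 1)/5 = -1/7
Digits: (0, 0, 1, 1).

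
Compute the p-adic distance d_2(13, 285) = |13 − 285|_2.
d_2(13, 285) = 1/16

Step 1 — x − y = 13 − 285 = -272. Step 2 — v_2(-272) = 4 (factor: -272 = −(2^4 · 17); the sign does not affect v_p). Step 3 — |x − y|_2 = 2^{-4} = 1/16.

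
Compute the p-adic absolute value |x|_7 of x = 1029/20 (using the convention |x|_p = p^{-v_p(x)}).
|1029/20|_7 = 1/343

Step 1 — compute v_7(x) by factoring powers of 7 out of the numerator and denominator: v_7(1029/20) = 3. Step 2 — apply |x|_p = p^{-v_p(x)} = 7^{-3} = 1/343.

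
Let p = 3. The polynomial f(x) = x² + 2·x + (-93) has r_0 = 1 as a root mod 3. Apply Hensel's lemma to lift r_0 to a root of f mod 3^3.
r_2 = 10 (mod 27)

Hensel: r_{i+1} = r_i − f(r_i)·(f′(r_i))^{-1} mod 3^{i+2}, f′(x) = 2x + 2. Iterate:
  r_0 = 1 (mod 3)
  r_1 = 1 (mod 9)
  r_2 = 10 (mod 27)
Final: r = 10 satisfies f(r) ≡ 0 mod 3^3.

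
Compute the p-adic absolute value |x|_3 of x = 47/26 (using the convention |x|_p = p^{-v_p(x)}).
|47/26|_3 = 1

Step 1 — compute v_3(x) by factoring powers of 3 out of the numerator and denominator: v_3(47/26) = 0. Step 2 — apply |x|_p = p^{-v_p(x)} = 3^{0} = 1.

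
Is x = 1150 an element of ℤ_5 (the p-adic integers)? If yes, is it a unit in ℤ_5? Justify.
x ∈ ℤ_5 but not a unit; v_5(x) = 2 > 0

ℤ_5 = {x ∈ ℚ_5 : v_5(x) ≥ 0} and ℤ_5^× = {x ∈ ℤ_5 : v_5(x) = 0}. Here v_5(1150) = v_5(num) − v_5(den) = 2; compare against these criteria.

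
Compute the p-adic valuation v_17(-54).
v_17(-54) = 0

v_17(n) is the largest exponent k such that 17^k divides n. Factor out: -54 = -17^0 · 54. (Sign doesn't affect v_p.) So v_17(-54) = 0.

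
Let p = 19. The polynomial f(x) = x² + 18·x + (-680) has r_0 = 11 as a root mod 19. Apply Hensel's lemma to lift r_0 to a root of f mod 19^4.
r_3 = 127083 (mod 130321)

Hensel: r_{i+1} = r_i − f(r_i)·(f′(r_i))^{-1} mod 19^{i+2}, f′(x) = 2x + 18. Iterate:
  r_0 = 11 (mod 19)
  r_1 = 11 (mod 361)
  r_2 = 3621 (mod 6859)
  r_3 = 127083 (mod 130321)
Final: r = 127083 satisfies f(r) ≡ 0 mod 19^4.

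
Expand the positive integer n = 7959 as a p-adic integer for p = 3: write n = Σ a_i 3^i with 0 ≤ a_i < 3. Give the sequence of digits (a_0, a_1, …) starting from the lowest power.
(a_0, a_1, …) = (0, 1, 2, 0, 2, 2, 1, 0, 1)

Repeated division by 3 gives the digits low-to-high: 7959 = 1·3^1 + 2·3^2 + 2·3^4 + 2·3^5 + 1·3^6 + 1·3^8. Digit sequence: (0, 1, 2, 0, 2, 2, 1, 0, 1).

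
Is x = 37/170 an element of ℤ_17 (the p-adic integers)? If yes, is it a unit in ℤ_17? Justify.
x ∉ ℤ_17 (v_17(x) = -1 < 0)

ℤ_17 = {x ∈ ℚ_17 : v_17(x) ≥ 0} and ℤ_17^× = {x ∈ ℤ_17 : v_17(x) = 0}. Here v_17(37/170) = v_17(num) − v_17(den) = -1; compare against these criteria.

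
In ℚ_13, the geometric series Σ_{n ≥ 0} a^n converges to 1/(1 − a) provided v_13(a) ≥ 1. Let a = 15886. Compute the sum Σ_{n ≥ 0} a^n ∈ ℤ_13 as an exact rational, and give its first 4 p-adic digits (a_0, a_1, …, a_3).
Σ a^n = 1/(1 − a) = -1/15885;  first 4 digits = (1, 0, 3, 7)

v_13(a) = 2 ≥ 1, so the series converges in ℤ_13 to 1/(1 − a) = 1/(1 − 15886) = -1/15885. Expand this rational in ℤ_13: compute digits iteratively via d_i = x_i mod 13, x_{i+1} = (x_i − d_i)/13. The first 4 digits are (1, 0, 3, 7).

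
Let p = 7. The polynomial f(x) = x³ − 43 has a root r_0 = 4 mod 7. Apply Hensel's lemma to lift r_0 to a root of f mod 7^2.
r_1 = 25 (mod 49)

Hensel: r_{i+1} = r_i − f(r_i)/f′(r_i) mod 7^{i+2}, where f′(x) = 3x². Iterate:
  r_0 = 4 (mod 7)
  r_1 = 25 (mod 49)
Final: r = 25 with f(r) ≡ 0 mod 7^2.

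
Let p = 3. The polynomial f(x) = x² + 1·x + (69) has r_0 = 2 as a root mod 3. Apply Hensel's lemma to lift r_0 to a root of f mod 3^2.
r_1 = 5 (mod 9)

Hensel: r_{i+1} = r_i − f(r_i)·(f′(r_i))^{-1} mod 3^{i+2}, f′(x) = 2x + 1. Iterate:
  r_0 = 2 (mod 3)
  r_1 = 5 (mod 9)
Final: r = 5 satisfies f(r) ≡ 0 mod 3^2.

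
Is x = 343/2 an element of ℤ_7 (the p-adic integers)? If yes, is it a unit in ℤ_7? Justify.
x ∈ ℤ_7 but not a unit; v_7(x) = 3 > 0

ℤ_7 = {x ∈ ℚ_7 : v_7(x) ≥ 0} and ℤ_7^× = {x ∈ ℤ_7 : v_7(x) = 0}. Here v_7(343/2) = v_7(num) − v_7(den) = 3; compare against these criteria.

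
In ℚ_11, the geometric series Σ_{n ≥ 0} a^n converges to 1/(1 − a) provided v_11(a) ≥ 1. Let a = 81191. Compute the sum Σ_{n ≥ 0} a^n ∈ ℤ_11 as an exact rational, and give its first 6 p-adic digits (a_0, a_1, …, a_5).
Σ a^n = 1/(1 − a) = -1/81190;  first 6 digits = (1, 0, 0, 6, 5, 0)

v_11(a) = 3 ≥ 1, so the series converges in ℤ_11 to 1/(1 − a) = 1/(1 − 81191) = -1/81190. Expand this rational in ℤ_11: compute digits iteratively via d_i = x_i mod 11, x_{i+1} = (x_i − d_i)/11. The first 6 digits are (1, 0, 0, 6, 5, 0).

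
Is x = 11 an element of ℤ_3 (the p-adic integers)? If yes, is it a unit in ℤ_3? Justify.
x ∈ ℤ_3^× (unit); v_3(x) = 0

ℤ_3 = {x ∈ ℚ_3 : v_3(x) ≥ 0} and ℤ_3^× = {x ∈ ℤ_3 : v_3(x) = 0}. Here v_3(11) = v_3(num) − v_3(den) = 0; compare against these criteria.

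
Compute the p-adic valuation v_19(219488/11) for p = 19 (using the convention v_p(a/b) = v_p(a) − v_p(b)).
v_19(219488/11) = 3

Factor powers of 19 from the numerator and denominator of the reduced fraction: 219488 = 19^3 · 32 and 11 = 19^0 · 11. Apply v_p(a/b) = v_p(a) − v_p(b): v_19(219488/11) = 3 − 0 = 3.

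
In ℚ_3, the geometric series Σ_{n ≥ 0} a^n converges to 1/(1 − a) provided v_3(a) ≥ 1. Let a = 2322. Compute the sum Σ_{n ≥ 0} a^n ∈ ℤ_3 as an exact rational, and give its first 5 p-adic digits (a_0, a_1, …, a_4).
Σ a^n = 1/(1 − a) = -1/2321;  first 5 digits = (1, 0, 0, 2, 1)

v_3(a) = 3 ≥ 1, so the series converges in ℤ_3 to 1/(1 − a) = 1/(1 − 2322) = -1/2321. Expand this rational in ℤ_3: compute digits iteratively via d_i = x_i mod 3, x_{i+1} = (x_i − d_i)/3. The first 5 digits are (1, 0, 0, 2, 1).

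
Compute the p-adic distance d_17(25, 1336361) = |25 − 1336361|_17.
d_17(25, 1336361) = 1/83521

Step 1 — x − y = 25 − 1336361 = -1336336. Step 2 — v_17(-1336336) = 4 (factor: -1336336 = −(17^4 · 16); the sign does not affect v_p). Step 3 — |x − y|_17 = 17^{-4} = 1/83521.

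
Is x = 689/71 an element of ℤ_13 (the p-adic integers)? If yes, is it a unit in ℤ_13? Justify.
x ∈ ℤ_13 but not a unit; v_13(x) = 1 > 0

ℤ_13 = {x ∈ ℚ_13 : v_13(x) ≥ 0} and ℤ_13^× = {x ∈ ℤ_13 : v_13(x) = 0}. Here v_13(689/71) = v_13(num) − v_13(den) = 1; compare against these criteria.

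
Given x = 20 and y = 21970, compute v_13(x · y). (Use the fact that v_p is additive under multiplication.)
v_13(439400) = 3

v_p(x) = 0 (factor: 20 = 13^0 · 20); v_p(y) = 3 (factor: 21970 = 13^3 · 10). Additivity: v_p(xy) = v_p(x) + v_p(y) = 0 + 3 = 3. (Direct check: xy = 439400 = 13^3 · (200).)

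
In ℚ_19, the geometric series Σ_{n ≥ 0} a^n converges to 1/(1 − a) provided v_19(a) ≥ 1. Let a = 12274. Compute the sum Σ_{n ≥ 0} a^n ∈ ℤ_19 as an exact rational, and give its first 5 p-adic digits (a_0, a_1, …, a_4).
Σ a^n = 1/(1 − a) = -1/12273;  first 5 digits = (1, 0, 15, 1, 16)

v_19(a) = 2 ≥ 1, so the series converges in ℤ_19 to 1/(1 − a) = 1/(1 − 12274) = -1/12273. Expand this rational in ℤ_19: compute digits iteratively via d_i = x_i mod 19, x_{i+1} = (x_i − d_i)/19. The first 5 digits are (1, 0, 15, 1, 16).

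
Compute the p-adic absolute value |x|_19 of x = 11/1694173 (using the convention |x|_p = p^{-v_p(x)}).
|11/1694173|_19 = 130321

Step 1 — compute v_19(x) by factoring powers of 19 out of the numerator and denominator: v_19(11/1694173) = -4. Step 2 — apply |x|_p = p^{-v_p(x)} = 19^{4} = 130321.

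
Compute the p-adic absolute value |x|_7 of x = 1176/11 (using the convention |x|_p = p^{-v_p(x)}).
|1176/11|_7 = 1/49

Step 1 — compute v_7(x) by factoring powers of 7 out of the numerator and denominator: v_7(1176/11) = 2. Step 2 — apply |x|_p = p^{-v_p(x)} = 7^{-2} = 1/49.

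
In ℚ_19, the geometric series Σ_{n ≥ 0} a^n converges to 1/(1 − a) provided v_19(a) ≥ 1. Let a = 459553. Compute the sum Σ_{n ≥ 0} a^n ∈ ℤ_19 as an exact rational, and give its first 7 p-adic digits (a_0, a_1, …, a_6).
Σ a^n = 1/(1 − a) = -1/459552;  first 7 digits = (1, 0, 0, 10, 3, 0, 5)

v_19(a) = 3 ≥ 1, so the series converges in ℤ_19 to 1/(1 − a) = 1/(1 − 459553) = -1/459552. Expand this rational in ℤ_19: compute digits iteratively via d_i = x_i mod 19, x_{i+1} = (x_i − d_i)/19. The first 7 digits are (1, 0, 0, 10, 3, 0, 5).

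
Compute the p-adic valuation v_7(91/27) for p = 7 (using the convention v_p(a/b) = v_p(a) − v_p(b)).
v_7(91/27) = 1

Factor powers of 7 from the numerator and denominator of the reduced fraction: 91 = 7^1 · 13 and 27 = 7^0 · 27. Apply v_p(a/b) = v_p(a) − v_p(b): v_7(91/27) = 1 − 0 = 1.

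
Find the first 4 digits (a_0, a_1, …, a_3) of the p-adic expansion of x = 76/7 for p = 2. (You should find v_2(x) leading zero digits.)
(a_0, …, a_3) = (0, 0, 1, 0)

v_2(76/7) = 2, so a_0 = ... = a_1 = 0. Factor out: x = 2^2 · u with u = 19/7 a unit in ℤ_2. Expand u iteratively via a_{v+i} = u_i mod 2, u_{i+1} = (u_i − a_{v+i})/2:
  u_0 = 19/7;  a_2 = 1;  u_1 = (u_0 − 1)/2 = 6/7
  u_1 = 6/7;  a_3 = 0;  u_2 = (u_1 − 0)/2 = 3/7
Digits: (0, 0, 1, 0).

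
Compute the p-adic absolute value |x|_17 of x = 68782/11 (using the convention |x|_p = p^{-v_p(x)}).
|68782/11|_17 = 1/4913

Step 1 — compute v_17(x) by factoring powers of 17 out of the numerator and denominator: v_17(68782/11) = 3. Step 2 — apply |x|_p = p^{-v_p(x)} = 17^{-3} = 1/4913.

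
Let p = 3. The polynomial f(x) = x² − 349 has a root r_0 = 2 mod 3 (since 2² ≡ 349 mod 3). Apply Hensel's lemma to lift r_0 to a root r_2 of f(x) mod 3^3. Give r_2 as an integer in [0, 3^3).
r_2 = 5 (mod 27)

Hensel's recurrence: r_{i+1} = r_i − f(r_i)·(f′(r_i))^{-1} mod 3^{i+2}, with f′(x) = 2x. Iterate:
  r_0 = 2 (mod 3)
  r_1 = 5 (mod 9)
  r_2 = 5 (mod 27)
Final: r_2 = 5, and one checks f(r_2) ≡ 0 mod 3^3.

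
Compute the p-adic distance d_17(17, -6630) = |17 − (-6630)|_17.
d_17(17, -6630) = 1/289

Step 1 — x − y = 17 − (-6630) = 6647. Step 2 — v_17(6647) = 2 (factor: 6647 = (17^2 · 23); the sign does not affect v_p). Step 3 — |x − y|_17 = 17^{-2} = 1/289.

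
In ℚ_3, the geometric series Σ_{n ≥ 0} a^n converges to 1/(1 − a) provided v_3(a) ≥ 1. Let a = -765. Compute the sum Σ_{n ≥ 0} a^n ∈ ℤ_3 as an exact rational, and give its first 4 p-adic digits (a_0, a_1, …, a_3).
Σ a^n = 1/(1 − a) = 1/766;  first 4 digits = (1, 0, 2, 1)

v_3(a) = 2 ≥ 1, so the series converges in ℤ_3 to 1/(1 − a) = 1/(1 − (-765)) = 1/766. Expand this rational in ℤ_3: compute digits iteratively via d_i = x_i mod 3, x_{i+1} = (x_i − d_i)/3. The first 4 digits are (1, 0, 2, 1).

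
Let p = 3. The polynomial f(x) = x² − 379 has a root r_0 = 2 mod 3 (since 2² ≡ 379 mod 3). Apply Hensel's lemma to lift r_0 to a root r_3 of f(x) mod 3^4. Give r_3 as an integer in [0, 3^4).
r_3 = 53 (mod 81)

Hensel's recurrence: r_{i+1} = r_i − f(r_i)·(f′(r_i))^{-1} mod 3^{i+2}, with f′(x) = 2x. Iterate:
  r_0 = 2 (mod 3)
  r_1 = 8 (mod 9)
  r_2 = 26 (mod 27)
  r_3 = 53 (mod 81)
Final: r_3 = 53, and one checks f(r_3) ≡ 0 mod 3^4.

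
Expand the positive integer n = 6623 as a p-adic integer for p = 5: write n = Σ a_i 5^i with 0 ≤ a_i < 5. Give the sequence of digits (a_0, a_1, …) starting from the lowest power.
(a_0, a_1, …) = (3, 4, 4, 2, 0, 2)

Repeated division by 5 gives the digits low-to-high: 6623 = 3 + 4·5^1 + 4·5^2 + 2·5^3 + 2·5^5. Digit sequence: (3, 4, 4, 2, 0, 2).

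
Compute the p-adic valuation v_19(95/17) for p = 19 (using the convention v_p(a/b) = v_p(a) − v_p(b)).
v_19(95/17) = 1

Factor powers of 19 from the numerator and denominator of the reduced fraction: 95 = 19^1 · 5 and 17 = 19^0 · 17. Apply v_p(a/b) = v_p(a) − v_p(b): v_19(95/17) = 1 − 0 = 1.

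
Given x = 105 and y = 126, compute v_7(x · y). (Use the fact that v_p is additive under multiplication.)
v_7(13230) = 2

v_p(x) = 1 (factor: 105 = 7^1 · 15); v_p(y) = 1 (factor: 126 = 7^1 · 18). Additivity: v_p(xy) = v_p(x) + v_p(y) = 1 + 1 = 2. (Direct check: xy = 13230 = 7^2 · (270).)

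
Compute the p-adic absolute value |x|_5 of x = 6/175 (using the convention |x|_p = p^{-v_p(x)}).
|6/175|_5 = 25

Step 1 — compute v_5(x) by factoring powers of 5 out of the numerator and denominator: v_5(6/175) = -2. Step 2 — apply |x|_p = p^{-v_p(x)} = 5^{2} = 25.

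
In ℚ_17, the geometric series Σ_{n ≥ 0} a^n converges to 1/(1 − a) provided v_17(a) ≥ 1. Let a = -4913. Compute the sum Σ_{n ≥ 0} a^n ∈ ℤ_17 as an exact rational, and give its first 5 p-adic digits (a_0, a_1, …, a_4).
Σ a^n = 1/(1 − a) = 1/4914;  first 5 digits = (1, 0, 0, 16, 16)

v_17(a) = 3 ≥ 1, so the series converges in ℤ_17 to 1/(1 − a) = 1/(1 − (-4913)) = 1/4914. Expand this rational in ℤ_17: compute digits iteratively via d_i = x_i mod 17, x_{i+1} = (x_i − d_i)/17. The first 5 digits are (1, 0, 0, 16, 16).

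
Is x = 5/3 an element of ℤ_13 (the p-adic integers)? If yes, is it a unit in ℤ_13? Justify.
x ∈ ℤ_13^× (unit); v_13(x) = 0

ℤ_13 = {x ∈ ℚ_13 : v_13(x) ≥ 0} and ℤ_13^× = {x ∈ ℤ_13 : v_13(x) = 0}. Here v_13(5/3) = v_13(num) − v_13(den) = 0; compare against these criteria.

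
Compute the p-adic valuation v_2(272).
v_2(272) = 4

v_2(n) is the largest exponent k such that 2^k divides n. Factor out: 272 = 2^4 · 17. (Sign doesn't affect v_p.) So v_2(272) = 4.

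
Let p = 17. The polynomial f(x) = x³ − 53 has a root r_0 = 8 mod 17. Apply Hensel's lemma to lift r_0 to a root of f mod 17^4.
r_3 = 20204 (mod 83521)

Hensel: r_{i+1} = r_i − f(r_i)/f′(r_i) mod 17^{i+2}, where f′(x) = 3x². Iterate:
  r_0 = 8 (mod 17)
  r_1 = 263 (mod 289)
  r_2 = 552 (mod 4913)
  r_3 = 20204 (mod 83521)
Final: r = 20204 with f(r) ≡ 0 mod 17^4.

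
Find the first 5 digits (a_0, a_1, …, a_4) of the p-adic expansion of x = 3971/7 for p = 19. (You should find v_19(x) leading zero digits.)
(a_0, …, a_4) = (0, 0, 7, 16, 10)

v_19(3971/7) = 2, so a_0 = ... = a_1 = 0. Factor out: x = 19^2 · u with u = 11/7 a unit in ℤ_19. Expand u iteratively via a_{v+i} = u_i mod 19, u_{i+1} = (u_i − a_{v+i})/19:
  u_0 = 11/7;  a_2 = 7;  u_1 = (u_0 − 7)/19 = -2/7
  u_1 = -2/7;  a_3 = 16;  u_2 = (u_1 − 16)/19 = -6/7
  u_2 = -6/7;  a_4 = 10;  u_3 = (u_2 − 10)/19 = -4/7
Digits: (0, 0, 7, 16, 10).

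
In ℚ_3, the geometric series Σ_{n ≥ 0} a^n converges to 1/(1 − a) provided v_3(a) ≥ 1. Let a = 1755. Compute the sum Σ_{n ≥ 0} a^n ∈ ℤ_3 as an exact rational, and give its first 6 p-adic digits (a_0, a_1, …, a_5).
Σ a^n = 1/(1 − a) = -1/1754;  first 6 digits = (1, 0, 0, 2, 0, 1)

v_3(a) = 3 ≥ 1, so the series converges in ℤ_3 to 1/(1 − a) = 1/(1 − 1755) = -1/1754. Expand this rational in ℤ_3: compute digits iteratively via d_i = x_i mod 3, x_{i+1} = (x_i − d_i)/3. The first 6 digits are (1, 0, 0, 2, 0, 1).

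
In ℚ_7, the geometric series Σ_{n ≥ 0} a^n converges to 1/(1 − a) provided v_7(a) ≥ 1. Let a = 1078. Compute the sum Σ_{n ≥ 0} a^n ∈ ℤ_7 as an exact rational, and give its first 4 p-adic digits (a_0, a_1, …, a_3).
Σ a^n = 1/(1 − a) = -1/1077;  first 4 digits = (1, 0, 1, 3)

v_7(a) = 2 ≥ 1, so the series converges in ℤ_7 to 1/(1 − a) = 1/(1 − 1078) = -1/1077. Expand this rational in ℤ_7: compute digits iteratively via d_i = x_i mod 7, x_{i+1} = (x_i − d_i)/7. The first 4 digits are (1, 0, 1, 3).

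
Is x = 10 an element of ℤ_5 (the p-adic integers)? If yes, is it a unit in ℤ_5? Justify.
x ∈ ℤ_5 but not a unit; v_5(x) = 1 > 0

ℤ_5 = {x ∈ ℚ_5 : v_5(x) ≥ 0} and ℤ_5^× = {x ∈ ℤ_5 : v_5(x) = 0}. Here v_5(10) = v_5(num) − v_5(den) = 1; compare against these criteria.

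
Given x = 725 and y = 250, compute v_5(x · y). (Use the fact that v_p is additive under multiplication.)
v_5(181250) = 5

v_p(x) = 2 (factor: 725 = 5^2 · 29); v_p(y) = 3 (factor: 250 = 5^3 · 2). Additivity: v_p(xy) = v_p(x) + v_p(y) = 2 + 3 = 5. (Direct check: xy = 181250 = 5^5 · (58).)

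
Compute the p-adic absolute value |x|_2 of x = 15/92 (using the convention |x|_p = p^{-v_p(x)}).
|15/92|_2 = 4

Step 1 — compute v_2(x) by factoring powers of 2 out of the numerator and denominator: v_2(15/92) = -2. Step 2 — apply |x|_p = p^{-v_p(x)} = 2^{2} = 4.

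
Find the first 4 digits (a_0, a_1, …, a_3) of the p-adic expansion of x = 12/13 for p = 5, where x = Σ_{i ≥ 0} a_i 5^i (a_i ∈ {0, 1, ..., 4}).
(a_0, …, a_3) = (4, 4, 1, 0)

v_5(12/13) = 0 (numerator and denominator both coprime to 5), so x ∈ ℤ_5^×. Compute digits iteratively via a_i = x_i mod 5, x_{i+1} = (x_i − a_i)/5, with x_0 = x:
  x_0 = 12/13;  a_0 = 4;  x_1 = (x_0 − 4)/5 = -8/13
  x_1 = -8/13;  a_1 = 4;  x_2 = (x_1 − 4)/5 = -12/13
  x_2 = -12/13;  a_2 = 1;  x_3 = (x_2 − 1)/5 = -5/13
  x_3 = -5/13;  a_3 = 0;  x_4 = (x_3 − 0)/5 = -1/13
Digits: (4, 4, 1, 0).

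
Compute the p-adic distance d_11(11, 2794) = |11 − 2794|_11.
d_11(11, 2794) = 1/121

Step 1 — x − y = 11 − 2794 = -2783. Step 2 — v_11(-2783) = 2 (factor: -2783 = −(11^2 · 23); the sign does not affect v_p). Step 3 — |x − y|_11 = 11^{-2} = 1/121.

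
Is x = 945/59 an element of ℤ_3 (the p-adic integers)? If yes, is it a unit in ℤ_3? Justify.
x ∈ ℤ_3 but not a unit; v_3(x) = 3 > 0

ℤ_3 = {x ∈ ℚ_3 : v_3(x) ≥ 0} and ℤ_3^× = {x ∈ ℤ_3 : v_3(x) = 0}. Here v_3(945/59) = v_3(num) − v_3(den) = 3; compare against these criteria.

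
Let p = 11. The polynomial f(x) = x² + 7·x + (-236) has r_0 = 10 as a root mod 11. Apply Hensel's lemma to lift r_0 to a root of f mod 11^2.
r_1 = 120 (mod 121)

Hensel: r_{i+1} = r_i − f(r_i)·(f′(r_i))^{-1} mod 11^{i+2}, f′(x) = 2x + 7. Iterate:
  r_0 = 10 (mod 11)
  r_1 = 120 (mod 121)
Final: r = 120 satisfies f(r) ≡ 0 mod 11^2.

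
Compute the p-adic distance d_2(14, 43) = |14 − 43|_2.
d_2(14, 43) = 1

Step 1 — x − y = 14 − 43 = -29. Step 2 — v_2(-29) = 0 (factor: -29 = −(2^0 · 29); the sign does not affect v_p). Step 3 — |x − y|_2 = 2^{0} = 1.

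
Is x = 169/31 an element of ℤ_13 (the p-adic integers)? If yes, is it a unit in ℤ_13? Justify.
x ∈ ℤ_13 but not a unit; v_13(x) = 2 > 0

ℤ_13 = {x ∈ ℚ_13 : v_13(x) ≥ 0} and ℤ_13^× = {x ∈ ℤ_13 : v_13(x) = 0}. Here v_13(169/31) = v_13(num) − v_13(den) = 2; compare against these criteria.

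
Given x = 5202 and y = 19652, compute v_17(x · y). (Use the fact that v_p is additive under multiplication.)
v_17(102229704) = 5

v_p(x) = 2 (factor: 5202 = 17^2 · 18); v_p(y) = 3 (factor: 19652 = 17^3 · 4). Additivity: v_p(xy) = v_p(x) + v_p(y) = 2 + 3 = 5. (Direct check: xy = 102229704 = 17^5 · (72).)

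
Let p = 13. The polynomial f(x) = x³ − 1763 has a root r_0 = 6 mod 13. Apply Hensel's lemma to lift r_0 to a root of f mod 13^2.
r_1 = 97 (mod 169)

Hensel: r_{i+1} = r_i − f(r_i)/f′(r_i) mod 13^{i+2}, where f′(x) = 3x². Iterate:
  r_0 = 6 (mod 13)
  r_1 = 97 (mod 169)
Final: r = 97 with f(r) ≡ 0 mod 13^2.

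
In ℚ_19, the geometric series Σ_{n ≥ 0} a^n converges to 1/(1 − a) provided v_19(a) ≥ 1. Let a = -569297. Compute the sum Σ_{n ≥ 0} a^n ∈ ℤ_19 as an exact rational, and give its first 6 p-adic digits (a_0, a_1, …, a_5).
Σ a^n = 1/(1 − a) = 1/569298;  first 6 digits = (1, 0, 0, 12, 14, 18)

v_19(a) = 3 ≥ 1, so the series converges in ℤ_19 to 1/(1 − a) = 1/(1 − (-569297)) = 1/569298. Expand this rational in ℤ_19: compute digits iteratively via d_i = x_i mod 19, x_{i+1} = (x_i − d_i)/19. The first 6 digits are (1, 0, 0, 12, 14, 18).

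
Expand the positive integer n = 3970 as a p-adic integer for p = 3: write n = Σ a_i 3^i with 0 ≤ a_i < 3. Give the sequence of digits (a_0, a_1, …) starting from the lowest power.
(a_0, a_1, …) = (1, 0, 0, 0, 1, 1, 2, 1)

Repeated division by 3 gives the digits low-to-high: 3970 = 1 + 1·3^4 + 1·3^5 + 2·3^6 + 1·3^7. Digit sequence: (1, 0, 0, 0, 1, 1, 2, 1).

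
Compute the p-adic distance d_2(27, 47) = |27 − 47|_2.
d_2(27, 47) = 1/4

Step 1 — x − y = 27 − 47 = -20. Step 2 — v_2(-20) = 2 (factor: -20 = −(2^2 · 5); the sign does not affect v_p). Step 3 — |x − y|_2 = 2^{-2} = 1/4.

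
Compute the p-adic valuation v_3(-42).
v_3(-42) = 1

v_3(n) is the largest exponent k such that 3^k divides n. Factor out: -42 = -3^1 · 14. (Sign doesn't affect v_p.) So v_3(-42) = 1.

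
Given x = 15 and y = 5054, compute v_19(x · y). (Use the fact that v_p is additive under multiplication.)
v_19(75810) = 2

v_p(x) = 0 (factor: 15 = 19^0 · 15); v_p(y) = 2 (factor: 5054 = 19^2 · 14). Additivity: v_p(xy) = v_p(x) + v_p(y) = 0 + 2 = 2. (Direct check: xy = 75810 = 19^2 · (210).)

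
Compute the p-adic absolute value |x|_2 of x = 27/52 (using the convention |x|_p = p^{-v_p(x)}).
|27/52|_2 = 4

Step 1 — compute v_2(x) by factoring powers of 2 out of the numerator and denominator: v_2(27/52) = -2. Step 2 — apply |x|_p = p^{-v_p(x)} = 2^{2} = 4.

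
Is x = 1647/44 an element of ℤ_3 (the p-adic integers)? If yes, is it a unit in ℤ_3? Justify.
x ∈ ℤ_3 but not a unit; v_3(x) = 3 > 0

ℤ_3 = {x ∈ ℚ_3 : v_3(x) ≥ 0} and ℤ_3^× = {x ∈ ℤ_3 : v_3(x) = 0}. Here v_3(1647/44) = v_3(num) − v_3(den) = 3; compare against these criteria.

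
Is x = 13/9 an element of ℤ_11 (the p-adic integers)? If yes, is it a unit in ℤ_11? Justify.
x ∈ ℤ_11^× (unit); v_11(x) = 0

ℤ_11 = {x ∈ ℚ_11 : v_11(x) ≥ 0} and ℤ_11^× = {x ∈ ℤ_11 : v_11(x) = 0}. Here v_11(13/9) = v_11(num) − v_11(den) = 0; compare against these criteria.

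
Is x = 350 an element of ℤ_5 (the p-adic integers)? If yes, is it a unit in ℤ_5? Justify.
x ∈ ℤ_5 but not a unit; v_5(x) = 2 > 0

ℤ_5 = {x ∈ ℚ_5 : v_5(x) ≥ 0} and ℤ_5^× = {x ∈ ℤ_5 : v_5(x) = 0}. Here v_5(350) = v_5(num) − v_5(den) = 2; compare against these criteria.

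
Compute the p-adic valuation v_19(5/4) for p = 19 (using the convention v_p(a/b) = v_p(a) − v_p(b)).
v_19(5/4) = 0

Factor powers of 19 from the numerator and denominator of the reduced fraction: 5 = 19^0 · 5 and 4 = 19^0 · 4. Apply v_p(a/b) = v_p(a) − v_p(b): v_19(5/4) = 0 − 0 = 0.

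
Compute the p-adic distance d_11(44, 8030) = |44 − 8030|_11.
d_11(44, 8030) = 1/1331

Step 1 — x − y = 44 − 8030 = -7986. Step 2 — v_11(-7986) = 3 (factor: -7986 = −(11^3 · 6); the sign does not affect v_p). Step 3 — |x − y|_11 = 11^{-3} = 1/1331.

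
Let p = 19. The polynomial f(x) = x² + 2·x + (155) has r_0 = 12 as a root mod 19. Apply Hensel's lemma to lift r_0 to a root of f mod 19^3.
r_2 = 6206 (mod 6859)

Hensel: r_{i+1} = r_i − f(r_i)·(f′(r_i))^{-1} mod 19^{i+2}, f′(x) = 2x + 2. Iterate:
  r_0 = 12 (mod 19)
  r_1 = 69 (mod 361)
  r_2 = 6206 (mod 6859)
Final: r = 6206 satisfies f(r) ≡ 0 mod 19^3.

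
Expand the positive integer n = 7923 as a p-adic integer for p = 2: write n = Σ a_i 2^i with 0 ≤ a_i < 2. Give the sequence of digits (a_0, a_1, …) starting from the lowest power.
(a_0, a_1, …) = (1, 1, 0, 0, 1, 1, 1, 1, 0, 1, 1, 1, 1)

Repeated division by 2 gives the digits low-to-high: 7923 = 1 + 1·2^1 + 1·2^4 + 1·2^5 + 1·2^6 + 1·2^7 + 1·2^9 + 1·2^10 + 1·2^11 + 1·2^12. Digit sequence: (1, 1, 0, 0, 1, 1, 1, 1, 0, 1, 1, 1, 1).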